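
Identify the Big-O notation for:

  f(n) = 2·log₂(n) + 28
O(log n)

The dominant term in 2·log₂(n) + 28 is 2·log₂(n), which is Θ(log n).
Lower-order terms (28) are asymptotically negligible.
Constants are absorbed, so the tightest bound is O(log n).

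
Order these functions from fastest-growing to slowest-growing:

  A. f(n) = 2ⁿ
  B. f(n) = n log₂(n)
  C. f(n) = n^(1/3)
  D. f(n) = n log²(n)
A > D > B > C

Comparing growth rates:
A = 2ⁿ is O(2ⁿ)
D = n log²(n) is O(n log² n)
B = n log₂(n) is O(n log n)
C = n^(1/3) is O(n^(1/3))

Therefore, the order from fastest to slowest is: A > D > B > C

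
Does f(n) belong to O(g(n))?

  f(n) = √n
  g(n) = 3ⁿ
True

f(n) = √n is O(√n), and g(n) = 3ⁿ is O(3ⁿ).
Since O(√n) ⊆ O(3ⁿ) (f grows no faster than g), f(n) = O(g(n)) is true.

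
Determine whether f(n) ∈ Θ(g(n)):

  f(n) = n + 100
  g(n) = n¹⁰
False

f(n) = n + 100 is O(n), and g(n) = n¹⁰ is O(n¹⁰).
Since they have different growth rates, f(n) = Θ(g(n)) is false.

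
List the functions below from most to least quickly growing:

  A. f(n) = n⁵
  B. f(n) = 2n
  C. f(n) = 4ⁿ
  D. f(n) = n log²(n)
C > A > D > B

Comparing growth rates:
C = 4ⁿ is O(4ⁿ)
A = n⁵ is O(n⁵)
D = n log²(n) is O(n log² n)
B = 2n is O(n)

Therefore, the order from fastest to slowest is: C > A > D > B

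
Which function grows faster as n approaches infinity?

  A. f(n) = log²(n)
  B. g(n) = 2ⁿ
B

f(n) = log²(n) is O(log² n), while g(n) = 2ⁿ is O(2ⁿ).
Since O(2ⁿ) grows faster than O(log² n), g(n) dominates.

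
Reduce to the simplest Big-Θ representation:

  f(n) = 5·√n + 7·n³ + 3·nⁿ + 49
Θ(nⁿ)

Order the terms by growth rate: 49 ≺ 5·√n ≺ 7·n³ ≺ 3·nⁿ.
The fastest-growing term 3·nⁿ dominates as n → ∞; dropping its constant factor gives Θ(nⁿ).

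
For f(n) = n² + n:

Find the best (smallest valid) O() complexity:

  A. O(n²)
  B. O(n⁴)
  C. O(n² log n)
A

f(n) = n² + n is O(n²).
All listed options are valid Big-O bounds (upper bounds),
but O(n²) is the tightest (smallest valid bound).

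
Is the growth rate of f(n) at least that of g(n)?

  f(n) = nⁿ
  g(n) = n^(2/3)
True

f(n) = nⁿ is O(nⁿ), and g(n) = n^(2/3) is O(n^(2/3)).
Since O(nⁿ) grows at least as fast as O(n^(2/3)), f(n) = Ω(g(n)) is true.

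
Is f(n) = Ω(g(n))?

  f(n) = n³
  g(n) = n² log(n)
True

f(n) = n³ is O(n³), and g(n) = n² log(n) is O(n² log n).
Since O(n³) grows at least as fast as O(n² log n), f(n) = Ω(g(n)) is true.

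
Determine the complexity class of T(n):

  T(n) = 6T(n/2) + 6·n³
Θ(n³)

Master Theorem: a = 6, b = 2, f(n) = 6·n³.
Compute the critical exponent d = log₂(6) = 2.585.
Compare f(n) = Θ(n³) against n^d:
  k = 3 > d = 2.585, so f(n) = Ω(n^(d+ε)) — Case 3.
  Regularity: a·(n/b)^3/n^3 = a/b^3 = 6/8 < 1 ✓.
  The top-level work dominates: T(n) = Θ(f(n)) = Θ(n³).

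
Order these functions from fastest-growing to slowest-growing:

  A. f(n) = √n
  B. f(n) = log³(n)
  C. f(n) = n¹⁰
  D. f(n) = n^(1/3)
C > A > D > B

Comparing growth rates:
C = n¹⁰ is O(n¹⁰)
A = √n is O(√n)
D = n^(1/3) is O(n^(1/3))
B = log³(n) is O(log³ n)

Therefore, the order from fastest to slowest is: C > A > D > B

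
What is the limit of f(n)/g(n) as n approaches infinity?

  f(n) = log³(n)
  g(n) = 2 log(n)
∞

Since log³(n) (O(log³ n)) grows faster than 2 log(n) (O(log n)),
the ratio f(n)/g(n) → ∞ as n → ∞.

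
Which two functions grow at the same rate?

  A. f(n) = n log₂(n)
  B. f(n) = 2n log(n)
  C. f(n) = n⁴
A and B

Examining each function:
  A. n log₂(n) is O(n log n)
  B. 2n log(n) is O(n log n)
  C. n⁴ is O(n⁴)

Functions A and B both have the same complexity class.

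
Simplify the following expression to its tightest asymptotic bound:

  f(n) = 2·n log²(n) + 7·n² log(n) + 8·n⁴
Θ(n⁴)

Order the terms by growth rate: 2·n log²(n) ≺ 7·n² log(n) ≺ 8·n⁴.
The fastest-growing term 8·n⁴ dominates as n → ∞; dropping its constant factor gives Θ(n⁴).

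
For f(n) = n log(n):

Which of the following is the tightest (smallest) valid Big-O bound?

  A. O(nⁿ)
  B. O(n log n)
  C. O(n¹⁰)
B

f(n) = n log(n) is O(n log n).
All listed options are valid Big-O bounds (upper bounds),
but O(n log n) is the tightest (smallest valid bound).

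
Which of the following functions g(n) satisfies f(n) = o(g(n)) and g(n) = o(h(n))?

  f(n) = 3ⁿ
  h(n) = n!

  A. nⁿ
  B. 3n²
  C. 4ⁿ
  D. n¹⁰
C

We need g(n) with 3ⁿ = o(g(n)) and g(n) = o(n!), i.e. O(3ⁿ) ≺ g ≺ O(n!).
Check each option:
  A. nⁿ — O(nⁿ) does not grow strictly slower than h(n)
  B. 3n² — O(n²) does not grow strictly faster than f(n)
  C. 4ⁿ — O(4ⁿ) is strictly between O(3ⁿ) and O(n!) ✓
  D. n¹⁰ — O(n¹⁰) does not grow strictly faster than f(n)

Only option C (4ⁿ) lies strictly between.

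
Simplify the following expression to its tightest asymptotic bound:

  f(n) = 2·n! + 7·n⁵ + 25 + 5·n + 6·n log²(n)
Θ(n!)

Order the terms by growth rate: 25 ≺ 5·n ≺ 6·n log²(n) ≺ 7·n⁵ ≺ 2·n!.
The fastest-growing term 2·n! dominates as n → ∞; dropping its constant factor gives Θ(n!).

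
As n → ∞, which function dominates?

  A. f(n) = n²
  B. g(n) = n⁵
B

f(n) = n² is O(n²), while g(n) = n⁵ is O(n⁵).
Since O(n⁵) grows faster than O(n²), g(n) dominates.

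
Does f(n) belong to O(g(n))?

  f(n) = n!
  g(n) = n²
False

f(n) = n! is O(n!), and g(n) = n² is O(n²).
Since O(n!) grows faster than O(n²), f(n) = O(g(n)) is false.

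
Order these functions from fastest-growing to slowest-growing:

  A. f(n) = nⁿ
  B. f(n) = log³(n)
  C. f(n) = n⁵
A > C > B

Comparing growth rates:
A = nⁿ is O(nⁿ)
C = n⁵ is O(n⁵)
B = log³(n) is O(log³ n)

Therefore, the order from fastest to slowest is: A > C > B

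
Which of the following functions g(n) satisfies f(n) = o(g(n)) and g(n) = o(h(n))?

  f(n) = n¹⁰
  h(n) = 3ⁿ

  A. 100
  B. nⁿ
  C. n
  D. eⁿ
D

We need g(n) with n¹⁰ = o(g(n)) and g(n) = o(3ⁿ), i.e. O(n¹⁰) ≺ g ≺ O(3ⁿ).
Check each option:
  A. 100 — O(1) does not grow strictly faster than f(n)
  B. nⁿ — O(nⁿ) does not grow strictly slower than h(n)
  C. n — O(n) does not grow strictly faster than f(n)
  D. eⁿ — O(eⁿ) is strictly between O(n¹⁰) and O(3ⁿ) ✓

Only option D (eⁿ) lies strictly between.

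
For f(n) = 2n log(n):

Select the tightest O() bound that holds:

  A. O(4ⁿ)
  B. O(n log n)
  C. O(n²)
B

f(n) = 2n log(n) is O(n log n).
All listed options are valid Big-O bounds (upper bounds),
but O(n log n) is the tightest (smallest valid bound).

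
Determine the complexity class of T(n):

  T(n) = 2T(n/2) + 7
Θ(n)

Master Theorem: a = 2, b = 2, f(n) = 7.
Compute the critical exponent d = log₂(2) = 1.
Compare f(n) = Θ(1) against n^d:
  k = 0 < d = 1, so f(n) = O(n^(d-ε)) — Case 1.
  The recursion cost dominates: T(n) = Θ(n^d) = Θ(n).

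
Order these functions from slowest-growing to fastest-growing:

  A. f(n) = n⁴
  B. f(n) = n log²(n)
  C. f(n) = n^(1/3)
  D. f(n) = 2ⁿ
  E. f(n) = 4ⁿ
C < B < A < D < E

Comparing growth rates:
C = n^(1/3) is O(n^(1/3))
B = n log²(n) is O(n log² n)
A = n⁴ is O(n⁴)
D = 2ⁿ is O(2ⁿ)
E = 4ⁿ is O(4ⁿ)

Therefore, the order from slowest to fastest is: C < B < A < D < E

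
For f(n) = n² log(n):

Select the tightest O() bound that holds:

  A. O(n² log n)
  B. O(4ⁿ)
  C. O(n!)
A

f(n) = n² log(n) is O(n² log n).
All listed options are valid Big-O bounds (upper bounds),
but O(n² log n) is the tightest (smallest valid bound).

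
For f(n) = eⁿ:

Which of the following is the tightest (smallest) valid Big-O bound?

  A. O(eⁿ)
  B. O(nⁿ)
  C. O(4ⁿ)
A

f(n) = eⁿ is O(eⁿ).
All listed options are valid Big-O bounds (upper bounds),
but O(eⁿ) is the tightest (smallest valid bound).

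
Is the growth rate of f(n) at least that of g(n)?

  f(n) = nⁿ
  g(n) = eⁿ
True

f(n) = nⁿ is O(nⁿ), and g(n) = eⁿ is O(eⁿ).
Since O(nⁿ) grows at least as fast as O(eⁿ), f(n) = Ω(g(n)) is true.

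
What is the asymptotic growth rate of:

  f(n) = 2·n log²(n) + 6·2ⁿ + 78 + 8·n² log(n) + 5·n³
Θ(2ⁿ)

Order the terms by growth rate: 78 ≺ 2·n log²(n) ≺ 8·n² log(n) ≺ 5·n³ ≺ 6·2ⁿ.
The fastest-growing term 6·2ⁿ dominates as n → ∞; dropping its constant factor gives Θ(2ⁿ).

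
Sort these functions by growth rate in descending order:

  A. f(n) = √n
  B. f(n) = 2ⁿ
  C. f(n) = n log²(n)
B > C > A

Comparing growth rates:
B = 2ⁿ is O(2ⁿ)
C = n log²(n) is O(n log² n)
A = √n is O(√n)

Therefore, the order from fastest to slowest is: B > C > A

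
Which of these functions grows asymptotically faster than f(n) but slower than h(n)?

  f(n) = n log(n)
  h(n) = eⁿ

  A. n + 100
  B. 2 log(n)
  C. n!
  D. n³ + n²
D

We need g(n) with n log(n) = o(g(n)) and g(n) = o(eⁿ), i.e. O(n log n) ≺ g ≺ O(eⁿ).
Check each option:
  A. n + 100 — O(n) does not grow strictly faster than f(n)
  B. 2 log(n) — O(log n) does not grow strictly faster than f(n)
  C. n! — O(n!) does not grow strictly slower than h(n)
  D. n³ + n² — O(n³) is strictly between O(n log n) and O(eⁿ) ✓

Only option D (n³ + n²) lies strictly between.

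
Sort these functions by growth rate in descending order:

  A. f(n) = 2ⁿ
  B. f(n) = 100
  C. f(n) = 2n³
A > C > B

Comparing growth rates:
A = 2ⁿ is O(2ⁿ)
C = 2n³ is O(n³)
B = 100 is O(1)

Therefore, the order from fastest to slowest is: A > C > B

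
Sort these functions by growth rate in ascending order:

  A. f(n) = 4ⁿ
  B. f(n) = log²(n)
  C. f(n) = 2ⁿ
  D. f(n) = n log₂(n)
B < D < C < A

Comparing growth rates:
B = log²(n) is O(log² n)
D = n log₂(n) is O(n log n)
C = 2ⁿ is O(2ⁿ)
A = 4ⁿ is O(4ⁿ)

Therefore, the order from slowest to fastest is: B < D < C < A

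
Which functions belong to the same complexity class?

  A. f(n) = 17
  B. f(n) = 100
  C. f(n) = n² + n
A and B

Examining each function:
  A. 17 is O(1)
  B. 100 is O(1)
  C. n² + n is O(n²)

Functions A and B both have the same complexity class.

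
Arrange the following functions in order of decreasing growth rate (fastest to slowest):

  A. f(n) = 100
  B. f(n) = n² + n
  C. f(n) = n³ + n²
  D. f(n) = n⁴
D > C > B > A

Comparing growth rates:
D = n⁴ is O(n⁴)
C = n³ + n² is O(n³)
B = n² + n is O(n²)
A = 100 is O(1)

Therefore, the order from fastest to slowest is: D > C > B > A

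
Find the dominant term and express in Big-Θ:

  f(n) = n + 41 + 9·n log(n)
Θ(n log n)

Order the terms by growth rate: 41 ≺ n ≺ 9·n log(n).
The fastest-growing term 9·n log(n) dominates as n → ∞; dropping its constant factor gives Θ(n log n).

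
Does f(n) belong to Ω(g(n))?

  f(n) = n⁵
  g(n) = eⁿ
False

f(n) = n⁵ is O(n⁵), and g(n) = eⁿ is O(eⁿ).
Since O(n⁵) grows slower than O(eⁿ), f(n) = Ω(g(n)) is false.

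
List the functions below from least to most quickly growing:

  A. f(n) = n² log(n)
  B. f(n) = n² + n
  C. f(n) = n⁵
B < A < C

Comparing growth rates:
B = n² + n is O(n²)
A = n² log(n) is O(n² log n)
C = n⁵ is O(n⁵)

Therefore, the order from slowest to fastest is: B < A < C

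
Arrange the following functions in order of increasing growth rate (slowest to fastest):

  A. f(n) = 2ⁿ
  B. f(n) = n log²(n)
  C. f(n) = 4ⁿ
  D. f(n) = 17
D < B < A < C

Comparing growth rates:
D = 17 is O(1)
B = n log²(n) is O(n log² n)
A = 2ⁿ is O(2ⁿ)
C = 4ⁿ is O(4ⁿ)

Therefore, the order from slowest to fastest is: D < B < A < C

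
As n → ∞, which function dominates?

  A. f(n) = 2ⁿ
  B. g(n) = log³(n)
A

f(n) = 2ⁿ is O(2ⁿ), while g(n) = log³(n) is O(log³ n).
Since O(2ⁿ) grows faster than O(log³ n), f(n) dominates.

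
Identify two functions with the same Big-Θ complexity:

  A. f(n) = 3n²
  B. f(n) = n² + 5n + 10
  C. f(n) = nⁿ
A and B

Examining each function:
  A. 3n² is O(n²)
  B. n² + 5n + 10 is O(n²)
  C. nⁿ is O(nⁿ)

Functions A and B both have the same complexity class.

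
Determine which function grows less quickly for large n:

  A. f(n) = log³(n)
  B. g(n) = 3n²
A

f(n) = log³(n) is O(log³ n), while g(n) = 3n² is O(n²).
Since O(log³ n) grows slower than O(n²), f(n) is dominated.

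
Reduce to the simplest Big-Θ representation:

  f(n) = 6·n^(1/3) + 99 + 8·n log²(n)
Θ(n log² n)

Order the terms by growth rate: 99 ≺ 6·n^(1/3) ≺ 8·n log²(n).
The fastest-growing term 8·n log²(n) dominates as n → ∞; dropping its constant factor gives Θ(n log² n).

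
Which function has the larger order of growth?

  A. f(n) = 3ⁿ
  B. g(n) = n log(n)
A

f(n) = 3ⁿ is O(3ⁿ), while g(n) = n log(n) is O(n log n).
Since O(3ⁿ) grows faster than O(n log n), f(n) dominates.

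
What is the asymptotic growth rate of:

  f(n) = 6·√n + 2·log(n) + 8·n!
Θ(n!)

Order the terms by growth rate: 2·log(n) ≺ 6·√n ≺ 8·n!.
The fastest-growing term 8·n! dominates as n → ∞; dropping its constant factor gives Θ(n!).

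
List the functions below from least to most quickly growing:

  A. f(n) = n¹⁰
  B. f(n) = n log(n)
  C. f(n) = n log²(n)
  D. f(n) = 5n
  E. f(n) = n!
D < B < C < A < E

Comparing growth rates:
D = 5n is O(n)
B = n log(n) is O(n log n)
C = n log²(n) is O(n log² n)
A = n¹⁰ is O(n¹⁰)
E = n! is O(n!)

Therefore, the order from slowest to fastest is: D < B < C < A < E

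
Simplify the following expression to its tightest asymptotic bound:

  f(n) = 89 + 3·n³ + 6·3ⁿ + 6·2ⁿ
Θ(3ⁿ)

Order the terms by growth rate: 89 ≺ 3·n³ ≺ 6·2ⁿ ≺ 6·3ⁿ.
The fastest-growing term 6·3ⁿ dominates as n → ∞; dropping its constant factor gives Θ(3ⁿ).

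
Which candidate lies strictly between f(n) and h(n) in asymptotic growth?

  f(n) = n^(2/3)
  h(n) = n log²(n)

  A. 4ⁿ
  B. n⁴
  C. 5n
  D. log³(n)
C

We need g(n) with n^(2/3) = o(g(n)) and g(n) = o(n log²(n)), i.e. O(n^(2/3)) ≺ g ≺ O(n log² n).
Check each option:
  A. 4ⁿ — O(4ⁿ) does not grow strictly slower than h(n)
  B. n⁴ — O(n⁴) does not grow strictly slower than h(n)
  C. 5n — O(n) is strictly between O(n^(2/3)) and O(n log² n) ✓
  D. log³(n) — O(log³ n) does not grow strictly faster than f(n)

Only option C (5n) lies strictly between.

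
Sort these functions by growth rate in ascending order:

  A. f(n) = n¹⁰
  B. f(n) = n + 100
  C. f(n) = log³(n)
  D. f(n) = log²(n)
D < C < B < A

Comparing growth rates:
D = log²(n) is O(log² n)
C = log³(n) is O(log³ n)
B = n + 100 is O(n)
A = n¹⁰ is O(n¹⁰)

Therefore, the order from slowest to fastest is: D < C < B < A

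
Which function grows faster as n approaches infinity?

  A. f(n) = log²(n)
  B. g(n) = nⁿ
B

f(n) = log²(n) is O(log² n), while g(n) = nⁿ is O(nⁿ).
Since O(nⁿ) grows faster than O(log² n), g(n) dominates.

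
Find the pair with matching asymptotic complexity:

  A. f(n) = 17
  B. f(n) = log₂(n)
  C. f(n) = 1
A and C

Examining each function:
  A. 17 is O(1)
  B. log₂(n) is O(log n)
  C. 1 is O(1)

Functions A and C both have the same complexity class.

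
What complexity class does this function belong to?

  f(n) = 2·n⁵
O(n⁵)

The dominant term in 2·n⁵ is 2·n⁵, which is Θ(n⁵).
Constants are absorbed, so the tightest bound is O(n⁵).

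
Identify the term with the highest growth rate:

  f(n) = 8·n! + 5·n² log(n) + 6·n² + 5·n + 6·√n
8·n!

Looking at each term:
  - 8·n! is O(n!)
  - 5·n² log(n) is O(n² log n)
  - 6·n² is O(n²)
  - 5·n is O(n)
  - 6·√n is O(√n)

The term 8·n! (O(n!)) grows fastest and dominates all others.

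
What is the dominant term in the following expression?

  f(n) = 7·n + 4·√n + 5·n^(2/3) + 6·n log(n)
6·n log(n)

Looking at each term:
  - 7·n is O(n)
  - 4·√n is O(√n)
  - 5·n^(2/3) is O(n^(2/3))
  - 6·n log(n) is O(n log n)

The term 6·n log(n) (O(n log n)) grows fastest and dominates all others.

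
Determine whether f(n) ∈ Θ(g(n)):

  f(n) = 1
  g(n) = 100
True

f(n) = 1 and g(n) = 100 are both O(1).
Since they have the same asymptotic growth rate, f(n) = Θ(g(n)) is true.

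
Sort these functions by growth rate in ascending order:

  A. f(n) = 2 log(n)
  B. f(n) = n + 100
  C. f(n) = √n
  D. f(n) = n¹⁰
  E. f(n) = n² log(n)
A < C < B < E < D

Comparing growth rates:
A = 2 log(n) is O(log n)
C = √n is O(√n)
B = n + 100 is O(n)
E = n² log(n) is O(n² log n)
D = n¹⁰ is O(n¹⁰)

Therefore, the order from slowest to fastest is: A < C < B < E < D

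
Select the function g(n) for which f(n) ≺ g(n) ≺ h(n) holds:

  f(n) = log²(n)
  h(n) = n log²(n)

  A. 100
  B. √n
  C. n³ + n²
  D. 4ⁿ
B

We need g(n) with log²(n) = o(g(n)) and g(n) = o(n log²(n)), i.e. O(log² n) ≺ g ≺ O(n log² n).
Check each option:
  A. 100 — O(1) does not grow strictly faster than f(n)
  B. √n — O(√n) is strictly between O(log² n) and O(n log² n) ✓
  C. n³ + n² — O(n³) does not grow strictly slower than h(n)
  D. 4ⁿ — O(4ⁿ) does not grow strictly slower than h(n)

Only option B (√n) lies strictly between.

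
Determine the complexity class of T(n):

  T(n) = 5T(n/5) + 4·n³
Θ(n³)

Master Theorem: a = 5, b = 5, f(n) = 4·n³.
Compute the critical exponent d = log₅(5) = 1.
Compare f(n) = Θ(n³) against n^d:
  k = 3 > d = 1, so f(n) = Ω(n^(d+ε)) — Case 3.
  Regularity: a·(n/b)^3/n^3 = a/b^3 = 5/125 < 1 ✓.
  The top-level work dominates: T(n) = Θ(f(n)) = Θ(n³).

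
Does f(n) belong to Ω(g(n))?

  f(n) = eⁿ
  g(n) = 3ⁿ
False

f(n) = eⁿ is O(eⁿ), and g(n) = 3ⁿ is O(3ⁿ).
Since O(eⁿ) grows slower than O(3ⁿ), f(n) = Ω(g(n)) is false.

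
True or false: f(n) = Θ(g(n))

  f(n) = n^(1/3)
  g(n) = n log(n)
False

f(n) = n^(1/3) is O(n^(1/3)), and g(n) = n log(n) is O(n log n).
Since they have different growth rates, f(n) = Θ(g(n)) is false.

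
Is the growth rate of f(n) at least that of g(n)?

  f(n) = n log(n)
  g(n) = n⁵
False

f(n) = n log(n) is O(n log n), and g(n) = n⁵ is O(n⁵).
Since O(n log n) grows slower than O(n⁵), f(n) = Ω(g(n)) is false.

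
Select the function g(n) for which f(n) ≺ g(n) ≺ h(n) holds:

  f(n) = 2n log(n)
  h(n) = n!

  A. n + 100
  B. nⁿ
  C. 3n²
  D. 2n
C

We need g(n) with 2n log(n) = o(g(n)) and g(n) = o(n!), i.e. O(n log n) ≺ g ≺ O(n!).
Check each option:
  A. n + 100 — O(n) does not grow strictly faster than f(n)
  B. nⁿ — O(nⁿ) does not grow strictly slower than h(n)
  C. 3n² — O(n²) is strictly between O(n log n) and O(n!) ✓
  D. 2n — O(n) does not grow strictly faster than f(n)

Only option C (3n²) lies strictly between.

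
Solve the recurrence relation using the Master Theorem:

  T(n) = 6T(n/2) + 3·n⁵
Θ(n⁵)

Master Theorem: a = 6, b = 2, f(n) = 3·n⁵.
Compute the critical exponent d = log₂(6) = 2.585.
Compare f(n) = Θ(n⁵) against n^d:
  k = 5 > d = 2.585, so f(n) = Ω(n^(d+ε)) — Case 3.
  Regularity: a·(n/b)^5/n^5 = a/b^5 = 6/32 < 1 ✓.
  The top-level work dominates: T(n) = Θ(f(n)) = Θ(n⁵).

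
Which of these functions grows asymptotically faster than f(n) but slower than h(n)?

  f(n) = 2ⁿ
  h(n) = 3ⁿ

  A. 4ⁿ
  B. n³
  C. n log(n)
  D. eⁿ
D

We need g(n) with 2ⁿ = o(g(n)) and g(n) = o(3ⁿ), i.e. O(2ⁿ) ≺ g ≺ O(3ⁿ).
Check each option:
  A. 4ⁿ — O(4ⁿ) does not grow strictly slower than h(n)
  B. n³ — O(n³) does not grow strictly faster than f(n)
  C. n log(n) — O(n log n) does not grow strictly faster than f(n)
  D. eⁿ — O(eⁿ) is strictly between O(2ⁿ) and O(3ⁿ) ✓

Only option D (eⁿ) lies strictly between.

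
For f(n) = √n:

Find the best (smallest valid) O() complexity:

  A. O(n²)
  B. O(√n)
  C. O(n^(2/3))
B

f(n) = √n is O(√n).
All listed options are valid Big-O bounds (upper bounds),
but O(√n) is the tightest (smallest valid bound).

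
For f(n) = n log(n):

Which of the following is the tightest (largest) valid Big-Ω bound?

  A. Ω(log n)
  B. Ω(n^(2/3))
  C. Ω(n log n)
C

f(n) = n log(n) is Ω(n log n).
All listed options are valid Big-Ω bounds (lower bounds),
but Ω(n log n) is the tightest (largest valid bound).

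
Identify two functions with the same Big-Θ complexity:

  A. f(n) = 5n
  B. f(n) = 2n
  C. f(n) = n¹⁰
A and B

Examining each function:
  A. 5n is O(n)
  B. 2n is O(n)
  C. n¹⁰ is O(n¹⁰)

Functions A and B both have the same complexity class.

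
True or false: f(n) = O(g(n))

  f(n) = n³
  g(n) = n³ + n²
True

f(n) = n³ and g(n) = n³ + n² are both O(n³).
Big-O permits equal growth rates (f ≤ c·g for some c), so f(n) = O(g(n)) is true.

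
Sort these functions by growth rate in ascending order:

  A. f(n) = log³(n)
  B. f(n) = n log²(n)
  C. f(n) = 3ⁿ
A < B < C

Comparing growth rates:
A = log³(n) is O(log³ n)
B = n log²(n) is O(n log² n)
C = 3ⁿ is O(3ⁿ)

Therefore, the order from slowest to fastest is: A < B < C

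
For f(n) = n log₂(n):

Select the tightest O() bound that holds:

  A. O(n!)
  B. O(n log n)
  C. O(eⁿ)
B

f(n) = n log₂(n) is O(n log n).
All listed options are valid Big-O bounds (upper bounds),
but O(n log n) is the tightest (smallest valid bound).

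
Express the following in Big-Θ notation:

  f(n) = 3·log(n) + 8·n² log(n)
Θ(n² log n)

Order the terms by growth rate: 3·log(n) ≺ 8·n² log(n).
The fastest-growing term 8·n² log(n) dominates as n → ∞; dropping its constant factor gives Θ(n² log n).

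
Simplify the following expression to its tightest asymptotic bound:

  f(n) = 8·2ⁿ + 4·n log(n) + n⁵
Θ(2ⁿ)

Order the terms by growth rate: 4·n log(n) ≺ n⁵ ≺ 8·2ⁿ.
The fastest-growing term 8·2ⁿ dominates as n → ∞; dropping its constant factor gives Θ(2ⁿ).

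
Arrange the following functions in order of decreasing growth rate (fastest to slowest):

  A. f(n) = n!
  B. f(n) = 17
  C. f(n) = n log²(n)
A > C > B

Comparing growth rates:
A = n! is O(n!)
C = n log²(n) is O(n log² n)
B = 17 is O(1)

Therefore, the order from fastest to slowest is: A > C > B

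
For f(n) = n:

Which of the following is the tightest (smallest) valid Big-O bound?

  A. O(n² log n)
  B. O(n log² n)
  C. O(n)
C

f(n) = n is O(n).
All listed options are valid Big-O bounds (upper bounds),
but O(n) is the tightest (smallest valid bound).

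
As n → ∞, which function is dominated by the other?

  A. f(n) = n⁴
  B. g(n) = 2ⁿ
A

f(n) = n⁴ is O(n⁴), while g(n) = 2ⁿ is O(2ⁿ).
Since O(n⁴) grows slower than O(2ⁿ), f(n) is dominated.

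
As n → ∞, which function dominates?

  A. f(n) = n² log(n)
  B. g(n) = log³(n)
A

f(n) = n² log(n) is O(n² log n), while g(n) = log³(n) is O(log³ n).
Since O(n² log n) grows faster than O(log³ n), f(n) dominates.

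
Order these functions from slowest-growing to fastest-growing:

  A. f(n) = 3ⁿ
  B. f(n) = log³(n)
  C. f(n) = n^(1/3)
B < C < A

Comparing growth rates:
B = log³(n) is O(log³ n)
C = n^(1/3) is O(n^(1/3))
A = 3ⁿ is O(3ⁿ)

Therefore, the order from slowest to fastest is: B < C < A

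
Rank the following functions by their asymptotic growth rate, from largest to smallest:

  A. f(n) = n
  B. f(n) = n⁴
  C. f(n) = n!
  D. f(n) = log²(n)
C > B > A > D

Comparing growth rates:
C = n! is O(n!)
B = n⁴ is O(n⁴)
A = n is O(n)
D = log²(n) is O(log² n)

Therefore, the order from fastest to slowest is: C > B > A > D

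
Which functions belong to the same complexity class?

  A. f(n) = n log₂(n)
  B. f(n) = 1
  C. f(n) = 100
B and C

Examining each function:
  A. n log₂(n) is O(n log n)
  B. 1 is O(1)
  C. 100 is O(1)

Functions B and C both have the same complexity class.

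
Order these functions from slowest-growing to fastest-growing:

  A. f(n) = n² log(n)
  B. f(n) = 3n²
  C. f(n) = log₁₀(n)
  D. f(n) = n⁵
C < B < A < D

Comparing growth rates:
C = log₁₀(n) is O(log n)
B = 3n² is O(n²)
A = n² log(n) is O(n² log n)
D = n⁵ is O(n⁵)

Therefore, the order from slowest to fastest is: C < B < A < D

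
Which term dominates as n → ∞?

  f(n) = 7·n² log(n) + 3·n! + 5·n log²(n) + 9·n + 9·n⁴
3·n!

Looking at each term:
  - 7·n² log(n) is O(n² log n)
  - 3·n! is O(n!)
  - 5·n log²(n) is O(n log² n)
  - 9·n is O(n)
  - 9·n⁴ is O(n⁴)

The term 3·n! (O(n!)) grows fastest and dominates all others.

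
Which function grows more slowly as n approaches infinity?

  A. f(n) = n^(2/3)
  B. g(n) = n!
A

f(n) = n^(2/3) is O(n^(2/3)), while g(n) = n! is O(n!).
Since O(n^(2/3)) grows slower than O(n!), f(n) is dominated.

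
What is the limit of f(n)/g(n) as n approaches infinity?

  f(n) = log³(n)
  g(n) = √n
0

Since log³(n) (O(log³ n)) grows slower than √n (O(√n)),
the ratio f(n)/g(n) → 0 as n → ∞.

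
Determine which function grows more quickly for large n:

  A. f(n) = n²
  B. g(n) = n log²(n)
A

f(n) = n² is O(n²), while g(n) = n log²(n) is O(n log² n).
Since O(n²) grows faster than O(n log² n), f(n) dominates.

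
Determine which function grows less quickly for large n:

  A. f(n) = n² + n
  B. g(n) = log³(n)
B

f(n) = n² + n is O(n²), while g(n) = log³(n) is O(log³ n).
Since O(log³ n) grows slower than O(n²), g(n) is dominated.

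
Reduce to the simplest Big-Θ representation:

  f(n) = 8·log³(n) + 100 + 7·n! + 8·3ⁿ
Θ(n!)

Order the terms by growth rate: 100 ≺ 8·log³(n) ≺ 8·3ⁿ ≺ 7·n!.
The fastest-growing term 7·n! dominates as n → ∞; dropping its constant factor gives Θ(n!).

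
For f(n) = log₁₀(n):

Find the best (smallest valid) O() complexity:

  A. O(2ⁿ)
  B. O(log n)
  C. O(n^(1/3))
B

f(n) = log₁₀(n) is O(log n).
All listed options are valid Big-O bounds (upper bounds),
but O(log n) is the tightest (smallest valid bound).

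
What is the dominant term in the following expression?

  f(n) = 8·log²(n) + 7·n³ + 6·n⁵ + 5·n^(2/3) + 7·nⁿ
7·nⁿ

Looking at each term:
  - 8·log²(n) is O(log² n)
  - 7·n³ is O(n³)
  - 6·n⁵ is O(n⁵)
  - 5·n^(2/3) is O(n^(2/3))
  - 7·nⁿ is O(nⁿ)

The term 7·nⁿ (O(nⁿ)) grows fastest and dominates all others.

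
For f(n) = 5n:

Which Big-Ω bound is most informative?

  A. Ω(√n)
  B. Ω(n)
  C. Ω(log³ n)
B

f(n) = 5n is Ω(n).
All listed options are valid Big-Ω bounds (lower bounds),
but Ω(n) is the tightest (largest valid bound).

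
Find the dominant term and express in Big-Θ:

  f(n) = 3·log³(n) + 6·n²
Θ(n²)

Order the terms by growth rate: 3·log³(n) ≺ 6·n².
The fastest-growing term 6·n² dominates as n → ∞; dropping its constant factor gives Θ(n²).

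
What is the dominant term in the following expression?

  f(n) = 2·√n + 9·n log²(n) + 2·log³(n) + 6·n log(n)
9·n log²(n)

Looking at each term:
  - 2·√n is O(√n)
  - 9·n log²(n) is O(n log² n)
  - 2·log³(n) is O(log³ n)
  - 6·n log(n) is O(n log n)

The term 9·n log²(n) (O(n log² n)) grows fastest and dominates all others.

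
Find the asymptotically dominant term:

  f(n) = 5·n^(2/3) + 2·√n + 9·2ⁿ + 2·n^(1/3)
9·2ⁿ

Looking at each term:
  - 5·n^(2/3) is O(n^(2/3))
  - 2·√n is O(√n)
  - 9·2ⁿ is O(2ⁿ)
  - 2·n^(1/3) is O(n^(1/3))

The term 9·2ⁿ (O(2ⁿ)) grows fastest and dominates all others.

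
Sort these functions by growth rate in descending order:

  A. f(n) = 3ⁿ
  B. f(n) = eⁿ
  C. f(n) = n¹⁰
A > B > C

Comparing growth rates:
A = 3ⁿ is O(3ⁿ)
B = eⁿ is O(eⁿ)
C = n¹⁰ is O(n¹⁰)

Therefore, the order from fastest to slowest is: A > B > C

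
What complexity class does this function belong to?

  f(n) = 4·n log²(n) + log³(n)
O(n log² n)

The dominant term in 4·n log²(n) + log³(n) is 4·n log²(n), which is Θ(n log² n).
Lower-order terms (log³(n)) are asymptotically negligible.
Constants are absorbed, so the tightest bound is O(n log² n).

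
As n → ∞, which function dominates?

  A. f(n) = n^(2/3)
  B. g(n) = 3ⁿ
B

f(n) = n^(2/3) is O(n^(2/3)), while g(n) = 3ⁿ is O(3ⁿ).
Since O(3ⁿ) grows faster than O(n^(2/3)), g(n) dominates.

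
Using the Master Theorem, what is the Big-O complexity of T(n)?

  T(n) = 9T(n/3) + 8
Θ(n²)

Master Theorem: a = 9, b = 3, f(n) = 8.
Compute the critical exponent d = log₃(9) = 2.
Compare f(n) = Θ(1) against n^d:
  k = 0 < d = 2, so f(n) = O(n^(d-ε)) — Case 1.
  The recursion cost dominates: T(n) = Θ(n^d) = Θ(n²).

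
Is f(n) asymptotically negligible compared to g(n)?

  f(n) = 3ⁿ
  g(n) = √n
False

f(n) = 3ⁿ is O(3ⁿ), and g(n) = √n is O(√n).
Since O(3ⁿ) grows faster than or equal to O(√n), f(n) = o(g(n)) is false.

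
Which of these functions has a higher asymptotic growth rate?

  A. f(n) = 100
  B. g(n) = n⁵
B

f(n) = 100 is O(1), while g(n) = n⁵ is O(n⁵).
Since O(n⁵) grows faster than O(1), g(n) dominates.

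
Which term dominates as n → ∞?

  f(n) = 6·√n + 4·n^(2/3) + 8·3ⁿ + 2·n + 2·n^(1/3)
8·3ⁿ

Looking at each term:
  - 6·√n is O(√n)
  - 4·n^(2/3) is O(n^(2/3))
  - 8·3ⁿ is O(3ⁿ)
  - 2·n is O(n)
  - 2·n^(1/3) is O(n^(1/3))

The term 8·3ⁿ (O(3ⁿ)) grows fastest and dominates all others.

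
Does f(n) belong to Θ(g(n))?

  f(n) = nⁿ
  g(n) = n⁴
False

f(n) = nⁿ is O(nⁿ), and g(n) = n⁴ is O(n⁴).
Since they have different growth rates, f(n) = Θ(g(n)) is false.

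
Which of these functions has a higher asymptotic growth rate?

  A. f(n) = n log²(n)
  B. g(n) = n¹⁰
B

f(n) = n log²(n) is O(n log² n), while g(n) = n¹⁰ is O(n¹⁰).
Since O(n¹⁰) grows faster than O(n log² n), g(n) dominates.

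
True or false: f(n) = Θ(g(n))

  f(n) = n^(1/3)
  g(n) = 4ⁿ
False

f(n) = n^(1/3) is O(n^(1/3)), and g(n) = 4ⁿ is O(4ⁿ).
Since they have different growth rates, f(n) = Θ(g(n)) is false.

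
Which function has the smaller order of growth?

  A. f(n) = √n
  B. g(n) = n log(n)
A

f(n) = √n is O(√n), while g(n) = n log(n) is O(n log n).
Since O(√n) grows slower than O(n log n), f(n) is dominated.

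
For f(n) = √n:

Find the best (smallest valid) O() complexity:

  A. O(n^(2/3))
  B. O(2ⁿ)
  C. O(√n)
C

f(n) = √n is O(√n).
All listed options are valid Big-O bounds (upper bounds),
but O(√n) is the tightest (smallest valid bound).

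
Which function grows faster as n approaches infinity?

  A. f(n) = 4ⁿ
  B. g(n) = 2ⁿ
A

f(n) = 4ⁿ is O(4ⁿ), while g(n) = 2ⁿ is O(2ⁿ).
Since O(4ⁿ) grows faster than O(2ⁿ), f(n) dominates.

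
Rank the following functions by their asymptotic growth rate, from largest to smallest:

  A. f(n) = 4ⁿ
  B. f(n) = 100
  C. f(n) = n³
A > C > B

Comparing growth rates:
A = 4ⁿ is O(4ⁿ)
C = n³ is O(n³)
B = 100 is O(1)

Therefore, the order from fastest to slowest is: A > C > B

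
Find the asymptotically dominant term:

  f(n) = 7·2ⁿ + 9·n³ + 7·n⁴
7·2ⁿ

Looking at each term:
  - 7·2ⁿ is O(2ⁿ)
  - 9·n³ is O(n³)
  - 7·n⁴ is O(n⁴)

The term 7·2ⁿ (O(2ⁿ)) grows fastest and dominates all others.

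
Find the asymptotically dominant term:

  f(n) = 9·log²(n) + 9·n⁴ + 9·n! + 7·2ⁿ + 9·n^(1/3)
9·n!

Looking at each term:
  - 9·log²(n) is O(log² n)
  - 9·n⁴ is O(n⁴)
  - 9·n! is O(n!)
  - 7·2ⁿ is O(2ⁿ)
  - 9·n^(1/3) is O(n^(1/3))

The term 9·n! (O(n!)) grows fastest and dominates all others.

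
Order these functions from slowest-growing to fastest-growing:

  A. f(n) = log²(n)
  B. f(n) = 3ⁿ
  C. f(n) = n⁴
A < C < B

Comparing growth rates:
A = log²(n) is O(log² n)
C = n⁴ is O(n⁴)
B = 3ⁿ is O(3ⁿ)

Therefore, the order from slowest to fastest is: A < C < B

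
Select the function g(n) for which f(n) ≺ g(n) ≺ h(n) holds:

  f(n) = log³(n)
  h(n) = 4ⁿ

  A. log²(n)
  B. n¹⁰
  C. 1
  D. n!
B

We need g(n) with log³(n) = o(g(n)) and g(n) = o(4ⁿ), i.e. O(log³ n) ≺ g ≺ O(4ⁿ).
Check each option:
  A. log²(n) — O(log² n) does not grow strictly faster than f(n)
  B. n¹⁰ — O(n¹⁰) is strictly between O(log³ n) and O(4ⁿ) ✓
  C. 1 — O(1) does not grow strictly faster than f(n)
  D. n! — O(n!) does not grow strictly slower than h(n)

Only option B (n¹⁰) lies strictly between.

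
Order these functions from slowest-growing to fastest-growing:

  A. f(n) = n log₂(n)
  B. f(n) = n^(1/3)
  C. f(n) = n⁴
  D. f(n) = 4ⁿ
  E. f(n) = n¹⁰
B < A < C < E < D

Comparing growth rates:
B = n^(1/3) is O(n^(1/3))
A = n log₂(n) is O(n log n)
C = n⁴ is O(n⁴)
E = n¹⁰ is O(n¹⁰)
D = 4ⁿ is O(4ⁿ)

Therefore, the order from slowest to fastest is: B < A < C < E < D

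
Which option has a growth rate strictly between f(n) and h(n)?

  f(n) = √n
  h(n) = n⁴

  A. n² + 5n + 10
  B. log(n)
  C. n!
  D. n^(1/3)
A

We need g(n) with √n = o(g(n)) and g(n) = o(n⁴), i.e. O(√n) ≺ g ≺ O(n⁴).
Check each option:
  A. n² + 5n + 10 — O(n²) is strictly between O(√n) and O(n⁴) ✓
  B. log(n) — O(log n) does not grow strictly faster than f(n)
  C. n! — O(n!) does not grow strictly slower than h(n)
  D. n^(1/3) — O(n^(1/3)) does not grow strictly faster than f(n)

Only option A (n² + 5n + 10) lies strictly between.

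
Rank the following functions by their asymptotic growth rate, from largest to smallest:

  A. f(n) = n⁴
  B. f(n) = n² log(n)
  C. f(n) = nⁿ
C > A > B

Comparing growth rates:
C = nⁿ is O(nⁿ)
A = n⁴ is O(n⁴)
B = n² log(n) is O(n² log n)

Therefore, the order from fastest to slowest is: C > A > B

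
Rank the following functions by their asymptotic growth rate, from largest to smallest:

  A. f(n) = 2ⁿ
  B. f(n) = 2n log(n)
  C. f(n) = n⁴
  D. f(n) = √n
A > C > B > D

Comparing growth rates:
A = 2ⁿ is O(2ⁿ)
C = n⁴ is O(n⁴)
B = 2n log(n) is O(n log n)
D = √n is O(√n)

Therefore, the order from fastest to slowest is: A > C > B > D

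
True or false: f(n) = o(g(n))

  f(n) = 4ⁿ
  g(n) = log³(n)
False

f(n) = 4ⁿ is O(4ⁿ), and g(n) = log³(n) is O(log³ n).
Since O(4ⁿ) grows faster than or equal to O(log³ n), f(n) = o(g(n)) is false.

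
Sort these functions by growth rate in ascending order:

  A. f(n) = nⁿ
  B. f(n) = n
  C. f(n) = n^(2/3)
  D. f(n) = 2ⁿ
C < B < D < A

Comparing growth rates:
C = n^(2/3) is O(n^(2/3))
B = n is O(n)
D = 2ⁿ is O(2ⁿ)
A = nⁿ is O(nⁿ)

Therefore, the order from slowest to fastest is: C < B < D < A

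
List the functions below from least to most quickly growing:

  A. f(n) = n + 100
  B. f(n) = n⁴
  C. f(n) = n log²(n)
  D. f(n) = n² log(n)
A < C < D < B

Comparing growth rates:
A = n + 100 is O(n)
C = n log²(n) is O(n log² n)
D = n² log(n) is O(n² log n)
B = n⁴ is O(n⁴)

Therefore, the order from slowest to fastest is: A < C < D < B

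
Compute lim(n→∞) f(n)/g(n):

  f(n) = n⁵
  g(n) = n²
∞

Since n⁵ (O(n⁵)) grows faster than n² (O(n²)),
the ratio f(n)/g(n) → ∞ as n → ∞.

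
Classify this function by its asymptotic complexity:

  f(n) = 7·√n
O(√n)

The dominant term in 7·√n is 7·√n, which is Θ(√n).
Constants are absorbed, so the tightest bound is O(√n).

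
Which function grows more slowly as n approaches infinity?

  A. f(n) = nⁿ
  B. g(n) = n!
B

f(n) = nⁿ is O(nⁿ), while g(n) = n! is O(n!).
Since O(n!) grows slower than O(nⁿ), g(n) is dominated.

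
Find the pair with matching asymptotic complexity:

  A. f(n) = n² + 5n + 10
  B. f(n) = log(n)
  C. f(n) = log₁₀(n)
B and C

Examining each function:
  A. n² + 5n + 10 is O(n²)
  B. log(n) is O(log n)
  C. log₁₀(n) is O(log n)

Functions B and C both have the same complexity class.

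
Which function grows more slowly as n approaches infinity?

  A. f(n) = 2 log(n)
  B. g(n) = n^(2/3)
A

f(n) = 2 log(n) is O(log n), while g(n) = n^(2/3) is O(n^(2/3)).
Since O(log n) grows slower than O(n^(2/3)), f(n) is dominated.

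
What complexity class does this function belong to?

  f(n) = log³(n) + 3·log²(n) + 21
O(log³ n)

The dominant term in log³(n) + 3·log²(n) + 21 is log³(n), which is Θ(log³ n).
Lower-order terms (3·log²(n), 21) are asymptotically negligible.
Constants are absorbed, so the tightest bound is O(log³ n).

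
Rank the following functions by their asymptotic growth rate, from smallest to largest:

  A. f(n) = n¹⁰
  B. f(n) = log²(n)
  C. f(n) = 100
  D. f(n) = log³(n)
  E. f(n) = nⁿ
C < B < D < A < E

Comparing growth rates:
C = 100 is O(1)
B = log²(n) is O(log² n)
D = log³(n) is O(log³ n)
A = n¹⁰ is O(n¹⁰)
E = nⁿ is O(nⁿ)

Therefore, the order from slowest to fastest is: C < B < D < A < E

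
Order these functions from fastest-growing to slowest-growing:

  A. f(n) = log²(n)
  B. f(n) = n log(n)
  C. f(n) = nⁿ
C > B > A

Comparing growth rates:
C = nⁿ is O(nⁿ)
B = n log(n) is O(n log n)
A = log²(n) is O(log² n)

Therefore, the order from fastest to slowest is: C > B > A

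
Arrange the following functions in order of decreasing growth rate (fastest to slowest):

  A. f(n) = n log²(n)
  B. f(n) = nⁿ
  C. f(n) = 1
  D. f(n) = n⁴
B > D > A > C

Comparing growth rates:
B = nⁿ is O(nⁿ)
D = n⁴ is O(n⁴)
A = n log²(n) is O(n log² n)
C = 1 is O(1)

Therefore, the order from fastest to slowest is: B > D > A > C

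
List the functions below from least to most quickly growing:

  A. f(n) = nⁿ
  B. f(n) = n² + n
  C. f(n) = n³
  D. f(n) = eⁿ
B < C < D < A

Comparing growth rates:
B = n² + n is O(n²)
C = n³ is O(n³)
D = eⁿ is O(eⁿ)
A = nⁿ is O(nⁿ)

Therefore, the order from slowest to fastest is: B < C < D < A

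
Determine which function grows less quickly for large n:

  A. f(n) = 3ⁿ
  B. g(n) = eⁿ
B

f(n) = 3ⁿ is O(3ⁿ), while g(n) = eⁿ is O(eⁿ).
Since O(eⁿ) grows slower than O(3ⁿ), g(n) is dominated.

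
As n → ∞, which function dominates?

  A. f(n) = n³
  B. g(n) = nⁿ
B

f(n) = n³ is O(n³), while g(n) = nⁿ is O(nⁿ).
Since O(nⁿ) grows faster than O(n³), g(n) dominates.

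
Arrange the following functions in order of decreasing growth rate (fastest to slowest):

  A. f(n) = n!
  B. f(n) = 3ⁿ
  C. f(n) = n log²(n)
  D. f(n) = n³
A > B > D > C

Comparing growth rates:
A = n! is O(n!)
B = 3ⁿ is O(3ⁿ)
D = n³ is O(n³)
C = n log²(n) is O(n log² n)

Therefore, the order from fastest to slowest is: A > B > D > C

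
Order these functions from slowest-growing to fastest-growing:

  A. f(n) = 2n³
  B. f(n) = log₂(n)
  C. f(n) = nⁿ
B < A < C

Comparing growth rates:
B = log₂(n) is O(log n)
A = 2n³ is O(n³)
C = nⁿ is O(nⁿ)

Therefore, the order from slowest to fastest is: B < A < C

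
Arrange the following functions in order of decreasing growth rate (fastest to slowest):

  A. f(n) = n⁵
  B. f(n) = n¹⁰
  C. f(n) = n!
C > B > A

Comparing growth rates:
C = n! is O(n!)
B = n¹⁰ is O(n¹⁰)
A = n⁵ is O(n⁵)

Therefore, the order from fastest to slowest is: C > B > A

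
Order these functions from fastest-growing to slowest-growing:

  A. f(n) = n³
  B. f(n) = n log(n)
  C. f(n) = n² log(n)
A > C > B

Comparing growth rates:
A = n³ is O(n³)
C = n² log(n) is O(n² log n)
B = n log(n) is O(n log n)

Therefore, the order from fastest to slowest is: A > C > B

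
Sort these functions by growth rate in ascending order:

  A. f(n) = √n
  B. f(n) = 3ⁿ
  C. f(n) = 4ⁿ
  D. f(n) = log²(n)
D < A < B < C

Comparing growth rates:
D = log²(n) is O(log² n)
A = √n is O(√n)
B = 3ⁿ is O(3ⁿ)
C = 4ⁿ is O(4ⁿ)

Therefore, the order from slowest to fastest is: D < A < B < C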